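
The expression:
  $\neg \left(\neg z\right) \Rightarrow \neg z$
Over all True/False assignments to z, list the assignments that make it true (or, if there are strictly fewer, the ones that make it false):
is true only for:
  z=False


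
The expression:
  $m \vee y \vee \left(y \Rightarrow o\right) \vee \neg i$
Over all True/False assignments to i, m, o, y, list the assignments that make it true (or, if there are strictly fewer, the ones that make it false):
is always true.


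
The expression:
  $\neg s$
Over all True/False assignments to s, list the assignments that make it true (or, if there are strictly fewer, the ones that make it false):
is true only for:
  s=False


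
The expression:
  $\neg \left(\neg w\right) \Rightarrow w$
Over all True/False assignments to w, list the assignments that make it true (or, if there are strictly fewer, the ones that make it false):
is always true.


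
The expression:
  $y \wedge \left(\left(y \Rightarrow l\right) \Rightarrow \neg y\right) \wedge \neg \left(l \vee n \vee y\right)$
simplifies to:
$\text{False}$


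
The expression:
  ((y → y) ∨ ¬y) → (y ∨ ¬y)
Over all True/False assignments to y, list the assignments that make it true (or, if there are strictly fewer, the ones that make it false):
is always true.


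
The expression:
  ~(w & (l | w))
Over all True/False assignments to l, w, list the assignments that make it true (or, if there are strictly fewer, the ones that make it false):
is true only for:
  l=False, w=False;
  l=True, w=False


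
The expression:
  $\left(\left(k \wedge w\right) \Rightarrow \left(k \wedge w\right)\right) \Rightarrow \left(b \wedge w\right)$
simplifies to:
$b \wedge w$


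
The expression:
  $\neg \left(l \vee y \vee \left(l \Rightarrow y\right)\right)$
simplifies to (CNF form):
$\text{False}$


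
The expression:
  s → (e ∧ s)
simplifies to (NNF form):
e ∨ ¬s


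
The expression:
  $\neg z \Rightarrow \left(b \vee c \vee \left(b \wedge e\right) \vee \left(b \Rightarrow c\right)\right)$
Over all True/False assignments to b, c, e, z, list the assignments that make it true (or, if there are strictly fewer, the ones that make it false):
is always true.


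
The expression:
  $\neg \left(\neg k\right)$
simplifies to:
$k$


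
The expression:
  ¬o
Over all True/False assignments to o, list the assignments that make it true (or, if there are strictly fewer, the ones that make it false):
is true only for:
  o=False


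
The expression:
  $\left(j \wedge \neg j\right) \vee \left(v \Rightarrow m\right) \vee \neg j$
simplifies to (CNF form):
$m \vee \neg j \vee \neg v$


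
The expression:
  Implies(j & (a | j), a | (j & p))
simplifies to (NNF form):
a | p | ~j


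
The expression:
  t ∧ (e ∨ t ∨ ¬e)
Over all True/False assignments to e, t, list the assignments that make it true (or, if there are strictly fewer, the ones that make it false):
is true only for:
  e=False, t=True;
  e=True, t=True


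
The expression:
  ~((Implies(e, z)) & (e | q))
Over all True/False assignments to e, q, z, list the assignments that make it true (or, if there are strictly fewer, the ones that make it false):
is true only for:
  e=False, q=False, z=False;
  e=False, q=False, z=True;
  e=True, q=False, z=False;
  e=True, q=True, z=False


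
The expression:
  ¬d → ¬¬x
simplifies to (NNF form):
d ∨ x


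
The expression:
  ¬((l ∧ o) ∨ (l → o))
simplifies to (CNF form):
l ∧ ¬o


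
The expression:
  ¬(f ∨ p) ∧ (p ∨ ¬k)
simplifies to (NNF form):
¬f ∧ ¬k ∧ ¬p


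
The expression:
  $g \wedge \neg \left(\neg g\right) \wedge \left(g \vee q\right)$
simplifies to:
$g$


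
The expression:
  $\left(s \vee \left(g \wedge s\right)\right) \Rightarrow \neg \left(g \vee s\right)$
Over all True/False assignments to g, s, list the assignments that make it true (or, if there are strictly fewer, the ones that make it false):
is true only for:
  g=False, s=False;
  g=True, s=False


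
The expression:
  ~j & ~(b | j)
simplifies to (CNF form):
~b & ~j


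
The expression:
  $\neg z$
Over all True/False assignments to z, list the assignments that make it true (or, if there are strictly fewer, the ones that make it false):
is true only for:
  z=False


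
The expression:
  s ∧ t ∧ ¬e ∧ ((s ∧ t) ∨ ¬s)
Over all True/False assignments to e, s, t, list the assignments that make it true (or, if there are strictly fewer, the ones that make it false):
is true only for:
  e=False, s=True, t=True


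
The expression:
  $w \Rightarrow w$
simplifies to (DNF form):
$\text{True}$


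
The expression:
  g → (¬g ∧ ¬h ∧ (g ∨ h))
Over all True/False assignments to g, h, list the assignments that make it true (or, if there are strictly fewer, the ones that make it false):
is true only for:
  g=False, h=False;
  g=False, h=True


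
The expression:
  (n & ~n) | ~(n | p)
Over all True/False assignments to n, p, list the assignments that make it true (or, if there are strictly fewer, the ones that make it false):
is true only for:
  n=False, p=False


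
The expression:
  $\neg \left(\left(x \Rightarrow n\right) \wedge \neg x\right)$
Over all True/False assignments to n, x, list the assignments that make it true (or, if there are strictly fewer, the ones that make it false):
is true only for:
  n=False, x=True;
  n=True, x=True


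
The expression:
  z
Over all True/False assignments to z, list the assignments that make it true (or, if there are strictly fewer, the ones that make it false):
is true only for:
  z=True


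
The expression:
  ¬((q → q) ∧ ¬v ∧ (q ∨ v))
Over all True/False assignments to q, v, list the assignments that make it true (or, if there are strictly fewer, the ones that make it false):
is false only for:
  q=True, v=False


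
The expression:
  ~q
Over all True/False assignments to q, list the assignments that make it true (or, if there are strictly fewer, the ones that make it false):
is true only for:
  q=False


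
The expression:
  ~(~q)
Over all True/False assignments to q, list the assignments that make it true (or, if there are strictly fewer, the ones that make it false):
is true only for:
  q=True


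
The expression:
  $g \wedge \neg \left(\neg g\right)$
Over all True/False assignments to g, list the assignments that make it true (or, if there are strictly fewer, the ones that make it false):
is true only for:
  g=True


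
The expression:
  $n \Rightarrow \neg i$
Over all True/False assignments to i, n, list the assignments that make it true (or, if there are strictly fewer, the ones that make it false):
is false only for:
  i=True, n=True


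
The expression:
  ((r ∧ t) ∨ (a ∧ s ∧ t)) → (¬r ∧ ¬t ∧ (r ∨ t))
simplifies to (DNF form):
(¬a ∧ ¬r) ∨ (¬r ∧ ¬s) ∨ ¬t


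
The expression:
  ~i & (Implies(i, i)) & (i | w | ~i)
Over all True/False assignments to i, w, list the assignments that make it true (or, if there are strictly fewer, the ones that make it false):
is true only for:
  i=False, w=False;
  i=False, w=True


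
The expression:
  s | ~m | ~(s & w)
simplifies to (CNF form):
True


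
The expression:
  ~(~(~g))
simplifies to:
~g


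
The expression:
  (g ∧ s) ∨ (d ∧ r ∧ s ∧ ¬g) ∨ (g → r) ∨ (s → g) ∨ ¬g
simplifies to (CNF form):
True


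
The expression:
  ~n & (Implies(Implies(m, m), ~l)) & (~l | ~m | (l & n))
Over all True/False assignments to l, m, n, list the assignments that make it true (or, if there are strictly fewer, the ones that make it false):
is true only for:
  l=False, m=False, n=False;
  l=False, m=True, n=False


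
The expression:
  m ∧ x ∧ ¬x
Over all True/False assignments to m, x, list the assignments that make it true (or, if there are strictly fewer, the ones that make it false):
is never true.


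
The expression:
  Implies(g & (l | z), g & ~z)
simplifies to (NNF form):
~g | ~z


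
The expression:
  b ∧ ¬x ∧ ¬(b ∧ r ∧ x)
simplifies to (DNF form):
b ∧ ¬x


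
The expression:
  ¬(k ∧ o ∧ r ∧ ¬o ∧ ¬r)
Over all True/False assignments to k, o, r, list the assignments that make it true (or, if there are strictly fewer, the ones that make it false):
is always true.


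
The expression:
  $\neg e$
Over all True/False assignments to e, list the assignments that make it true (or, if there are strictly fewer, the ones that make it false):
is true only for:
  e=False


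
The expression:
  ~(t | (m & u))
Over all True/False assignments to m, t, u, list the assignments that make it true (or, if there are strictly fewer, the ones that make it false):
is true only for:
  m=False, t=False, u=False;
  m=False, t=False, u=True;
  m=True, t=False, u=False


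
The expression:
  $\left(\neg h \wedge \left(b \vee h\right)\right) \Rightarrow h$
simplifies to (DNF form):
$h \vee \neg b$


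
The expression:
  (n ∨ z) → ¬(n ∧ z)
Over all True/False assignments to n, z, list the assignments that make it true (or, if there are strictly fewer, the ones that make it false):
is false only for:
  n=True, z=True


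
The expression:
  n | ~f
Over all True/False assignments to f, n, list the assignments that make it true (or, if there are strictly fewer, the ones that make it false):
is false only for:
  f=True, n=False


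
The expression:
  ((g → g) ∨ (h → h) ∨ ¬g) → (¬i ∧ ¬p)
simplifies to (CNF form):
¬i ∧ ¬p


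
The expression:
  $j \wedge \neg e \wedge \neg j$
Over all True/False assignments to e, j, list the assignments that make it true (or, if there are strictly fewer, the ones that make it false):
is never true.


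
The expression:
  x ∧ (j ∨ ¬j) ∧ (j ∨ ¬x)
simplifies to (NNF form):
j ∧ x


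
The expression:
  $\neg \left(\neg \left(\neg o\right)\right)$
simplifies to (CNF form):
$\neg o$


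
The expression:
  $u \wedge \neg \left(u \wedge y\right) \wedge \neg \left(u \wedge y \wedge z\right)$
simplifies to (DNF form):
$u \wedge \neg y$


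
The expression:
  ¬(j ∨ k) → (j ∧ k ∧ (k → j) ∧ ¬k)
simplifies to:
j ∨ k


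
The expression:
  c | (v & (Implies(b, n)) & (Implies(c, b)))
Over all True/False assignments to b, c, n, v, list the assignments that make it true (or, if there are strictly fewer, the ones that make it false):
is false only for:
  b=False, c=False, n=False, v=False;
  b=False, c=False, n=True, v=False;
  b=True, c=False, n=False, v=False;
  b=True, c=False, n=False, v=True;
  b=True, c=False, n=True, v=False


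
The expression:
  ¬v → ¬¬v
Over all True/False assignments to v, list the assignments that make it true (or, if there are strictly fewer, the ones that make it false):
is true only for:
  v=True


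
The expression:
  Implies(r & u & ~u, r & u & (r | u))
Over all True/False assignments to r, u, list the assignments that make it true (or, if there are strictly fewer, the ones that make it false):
is always true.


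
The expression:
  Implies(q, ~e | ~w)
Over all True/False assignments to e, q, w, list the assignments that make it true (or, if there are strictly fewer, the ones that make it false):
is false only for:
  e=True, q=True, w=True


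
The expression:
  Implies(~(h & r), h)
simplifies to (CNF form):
h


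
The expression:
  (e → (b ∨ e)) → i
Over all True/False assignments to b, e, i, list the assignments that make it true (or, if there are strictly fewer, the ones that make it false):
is true only for:
  b=False, e=False, i=True;
  b=False, e=True, i=True;
  b=True, e=False, i=True;
  b=True, e=True, i=True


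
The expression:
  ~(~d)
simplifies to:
d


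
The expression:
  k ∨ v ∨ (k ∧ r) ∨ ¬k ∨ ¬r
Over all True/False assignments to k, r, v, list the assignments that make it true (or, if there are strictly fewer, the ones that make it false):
is always true.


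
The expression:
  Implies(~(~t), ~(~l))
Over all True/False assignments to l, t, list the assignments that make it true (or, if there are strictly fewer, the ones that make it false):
is false only for:
  l=False, t=True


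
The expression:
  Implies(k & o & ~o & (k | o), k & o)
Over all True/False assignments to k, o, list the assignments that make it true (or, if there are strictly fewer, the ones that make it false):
is always true.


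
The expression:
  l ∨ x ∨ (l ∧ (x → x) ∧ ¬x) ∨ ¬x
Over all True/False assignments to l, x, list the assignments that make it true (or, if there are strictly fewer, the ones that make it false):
is always true.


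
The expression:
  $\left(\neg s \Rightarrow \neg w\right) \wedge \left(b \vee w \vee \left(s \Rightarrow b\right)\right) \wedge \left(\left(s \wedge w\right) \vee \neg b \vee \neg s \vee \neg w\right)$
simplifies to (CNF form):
$\left(s \vee \neg w\right) \wedge \left(b \vee w \vee \neg s\right)$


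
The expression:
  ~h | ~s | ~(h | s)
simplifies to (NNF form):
~h | ~s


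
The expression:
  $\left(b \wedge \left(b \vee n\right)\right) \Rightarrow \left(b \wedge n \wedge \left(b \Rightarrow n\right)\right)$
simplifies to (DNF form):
$n \vee \neg b$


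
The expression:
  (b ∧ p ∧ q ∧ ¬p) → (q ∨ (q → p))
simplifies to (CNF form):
True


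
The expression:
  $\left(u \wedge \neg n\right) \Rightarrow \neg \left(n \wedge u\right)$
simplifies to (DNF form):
$\text{True}$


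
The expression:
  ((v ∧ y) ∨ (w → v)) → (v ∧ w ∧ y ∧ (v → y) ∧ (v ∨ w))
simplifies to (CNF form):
w ∧ (y ∨ ¬v)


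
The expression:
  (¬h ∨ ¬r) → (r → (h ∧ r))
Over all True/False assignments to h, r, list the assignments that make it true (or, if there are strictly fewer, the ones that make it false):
is false only for:
  h=False, r=True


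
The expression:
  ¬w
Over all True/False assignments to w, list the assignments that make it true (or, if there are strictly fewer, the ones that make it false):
is true only for:
  w=False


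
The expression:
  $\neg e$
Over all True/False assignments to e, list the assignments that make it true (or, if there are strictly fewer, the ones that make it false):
is true only for:
  e=False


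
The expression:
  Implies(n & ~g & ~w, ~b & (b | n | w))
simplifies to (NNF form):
g | w | ~b | ~n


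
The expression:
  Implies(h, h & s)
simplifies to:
s | ~h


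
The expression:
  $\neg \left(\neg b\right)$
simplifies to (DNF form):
$b$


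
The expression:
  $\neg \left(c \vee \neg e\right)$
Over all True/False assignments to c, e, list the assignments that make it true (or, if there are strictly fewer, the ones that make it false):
is true only for:
  c=False, e=True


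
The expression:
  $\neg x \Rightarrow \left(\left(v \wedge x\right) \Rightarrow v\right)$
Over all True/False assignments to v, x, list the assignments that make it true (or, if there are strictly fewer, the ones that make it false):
is always true.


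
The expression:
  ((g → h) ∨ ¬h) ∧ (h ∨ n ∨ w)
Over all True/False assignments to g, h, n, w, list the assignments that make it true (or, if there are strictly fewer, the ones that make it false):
is false only for:
  g=False, h=False, n=False, w=False;
  g=True, h=False, n=False, w=False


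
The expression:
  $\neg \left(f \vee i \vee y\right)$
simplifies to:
$\neg f \wedge \neg i \wedge \neg y$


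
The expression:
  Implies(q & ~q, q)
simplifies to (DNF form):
True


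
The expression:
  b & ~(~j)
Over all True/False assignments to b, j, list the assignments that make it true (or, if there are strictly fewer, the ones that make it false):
is true only for:
  b=True, j=True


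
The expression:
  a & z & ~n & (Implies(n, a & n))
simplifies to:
a & z & ~n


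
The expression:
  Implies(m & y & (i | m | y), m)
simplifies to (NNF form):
True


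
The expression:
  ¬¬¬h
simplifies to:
¬h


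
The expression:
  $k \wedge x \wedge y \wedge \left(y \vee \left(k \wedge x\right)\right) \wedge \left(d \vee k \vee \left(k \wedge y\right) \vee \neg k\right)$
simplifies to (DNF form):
$k \wedge x \wedge y$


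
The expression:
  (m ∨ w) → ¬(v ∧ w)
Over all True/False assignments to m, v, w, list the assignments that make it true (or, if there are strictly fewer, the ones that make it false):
is false only for:
  m=False, v=True, w=True;
  m=True, v=True, w=True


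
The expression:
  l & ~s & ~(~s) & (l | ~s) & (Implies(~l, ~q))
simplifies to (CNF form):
False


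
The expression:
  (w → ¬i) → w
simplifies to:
w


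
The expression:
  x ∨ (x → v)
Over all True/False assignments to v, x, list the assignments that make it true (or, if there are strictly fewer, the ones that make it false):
is always true.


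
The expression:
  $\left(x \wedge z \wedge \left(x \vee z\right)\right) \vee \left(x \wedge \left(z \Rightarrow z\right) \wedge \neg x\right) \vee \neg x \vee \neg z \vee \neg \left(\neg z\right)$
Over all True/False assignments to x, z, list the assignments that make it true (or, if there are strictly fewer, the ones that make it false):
is always true.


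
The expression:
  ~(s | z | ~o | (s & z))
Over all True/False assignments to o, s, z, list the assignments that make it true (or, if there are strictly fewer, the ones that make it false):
is true only for:
  o=True, s=False, z=False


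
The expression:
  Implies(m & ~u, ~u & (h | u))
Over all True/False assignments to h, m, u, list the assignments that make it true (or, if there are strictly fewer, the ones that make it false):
is false only for:
  h=False, m=True, u=False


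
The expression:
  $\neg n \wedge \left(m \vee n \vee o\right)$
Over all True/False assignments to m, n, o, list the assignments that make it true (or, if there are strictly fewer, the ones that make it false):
is true only for:
  m=False, n=False, o=True;
  m=True, n=False, o=False;
  m=True, n=False, o=True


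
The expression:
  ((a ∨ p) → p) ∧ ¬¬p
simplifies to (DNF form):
p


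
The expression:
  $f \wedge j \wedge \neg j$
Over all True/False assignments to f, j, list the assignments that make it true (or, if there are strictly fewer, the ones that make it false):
is never true.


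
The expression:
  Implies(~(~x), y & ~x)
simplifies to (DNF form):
~x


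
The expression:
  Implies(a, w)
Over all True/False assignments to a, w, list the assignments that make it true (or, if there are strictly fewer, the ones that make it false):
is false only for:
  a=True, w=False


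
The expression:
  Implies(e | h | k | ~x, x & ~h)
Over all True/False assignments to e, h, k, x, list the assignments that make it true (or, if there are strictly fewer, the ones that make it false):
is true only for:
  e=False, h=False, k=False, x=True;
  e=False, h=False, k=True, x=True;
  e=True, h=False, k=False, x=True;
  e=True, h=False, k=True, x=True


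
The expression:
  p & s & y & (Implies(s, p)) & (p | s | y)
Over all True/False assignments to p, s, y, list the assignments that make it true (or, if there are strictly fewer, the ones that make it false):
is true only for:
  p=True, s=True, y=True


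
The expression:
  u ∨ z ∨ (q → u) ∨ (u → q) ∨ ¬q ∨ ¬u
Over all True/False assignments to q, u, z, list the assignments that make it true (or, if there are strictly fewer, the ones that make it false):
is always true.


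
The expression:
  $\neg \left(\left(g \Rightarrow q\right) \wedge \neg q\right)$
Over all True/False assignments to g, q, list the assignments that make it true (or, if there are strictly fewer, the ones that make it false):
is false only for:
  g=False, q=False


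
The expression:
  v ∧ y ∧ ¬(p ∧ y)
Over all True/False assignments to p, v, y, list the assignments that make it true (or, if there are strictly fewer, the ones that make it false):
is true only for:
  p=False, v=True, y=True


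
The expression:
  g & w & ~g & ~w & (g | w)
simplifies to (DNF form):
False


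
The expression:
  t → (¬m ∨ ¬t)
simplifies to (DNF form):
¬m ∨ ¬t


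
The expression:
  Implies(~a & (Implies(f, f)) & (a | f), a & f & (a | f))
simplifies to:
a | ~f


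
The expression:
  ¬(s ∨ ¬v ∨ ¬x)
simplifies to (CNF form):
v ∧ x ∧ ¬s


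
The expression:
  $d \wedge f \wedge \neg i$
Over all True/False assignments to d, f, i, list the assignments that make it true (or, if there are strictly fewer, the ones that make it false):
is true only for:
  d=True, f=True, i=False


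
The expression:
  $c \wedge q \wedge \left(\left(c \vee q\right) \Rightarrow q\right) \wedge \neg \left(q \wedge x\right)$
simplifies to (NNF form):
$c \wedge q \wedge \neg x$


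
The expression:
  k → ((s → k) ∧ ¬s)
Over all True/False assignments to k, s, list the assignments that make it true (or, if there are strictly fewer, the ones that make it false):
is false only for:
  k=True, s=True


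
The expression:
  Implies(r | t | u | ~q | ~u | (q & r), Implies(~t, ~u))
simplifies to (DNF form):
t | ~u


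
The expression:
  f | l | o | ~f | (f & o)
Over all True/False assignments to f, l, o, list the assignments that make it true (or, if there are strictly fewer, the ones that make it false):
is always true.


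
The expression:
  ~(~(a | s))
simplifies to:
a | s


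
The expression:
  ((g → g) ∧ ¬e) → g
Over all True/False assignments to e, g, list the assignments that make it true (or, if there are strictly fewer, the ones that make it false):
is false only for:
  e=False, g=False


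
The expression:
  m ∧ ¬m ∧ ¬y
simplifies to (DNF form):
False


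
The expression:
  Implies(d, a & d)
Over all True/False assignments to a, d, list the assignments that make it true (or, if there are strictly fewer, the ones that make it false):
is false only for:
  a=False, d=True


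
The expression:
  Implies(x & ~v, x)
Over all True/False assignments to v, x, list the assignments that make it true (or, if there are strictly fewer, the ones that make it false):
is always true.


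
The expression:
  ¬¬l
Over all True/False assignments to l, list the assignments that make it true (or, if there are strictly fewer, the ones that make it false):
is true only for:
  l=True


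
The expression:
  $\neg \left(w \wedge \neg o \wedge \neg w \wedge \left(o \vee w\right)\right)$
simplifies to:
$\text{True}$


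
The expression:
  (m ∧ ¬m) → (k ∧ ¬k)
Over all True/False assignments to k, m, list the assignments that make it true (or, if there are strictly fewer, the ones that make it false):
is always true.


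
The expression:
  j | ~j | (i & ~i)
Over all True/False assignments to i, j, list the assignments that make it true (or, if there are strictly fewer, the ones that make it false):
is always true.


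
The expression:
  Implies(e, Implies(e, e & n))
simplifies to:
n | ~e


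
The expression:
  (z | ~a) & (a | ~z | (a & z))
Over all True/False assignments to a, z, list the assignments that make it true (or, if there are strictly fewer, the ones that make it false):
is true only for:
  a=False, z=False;
  a=True, z=True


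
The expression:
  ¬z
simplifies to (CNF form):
¬z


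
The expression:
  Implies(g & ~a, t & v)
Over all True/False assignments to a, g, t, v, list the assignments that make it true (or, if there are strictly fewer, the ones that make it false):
is false only for:
  a=False, g=True, t=False, v=False;
  a=False, g=True, t=False, v=True;
  a=False, g=True, t=True, v=False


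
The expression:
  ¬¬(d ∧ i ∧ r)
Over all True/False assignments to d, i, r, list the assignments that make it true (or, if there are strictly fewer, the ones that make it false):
is true only for:
  d=True, i=True, r=True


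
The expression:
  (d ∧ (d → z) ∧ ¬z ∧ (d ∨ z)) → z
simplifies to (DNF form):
True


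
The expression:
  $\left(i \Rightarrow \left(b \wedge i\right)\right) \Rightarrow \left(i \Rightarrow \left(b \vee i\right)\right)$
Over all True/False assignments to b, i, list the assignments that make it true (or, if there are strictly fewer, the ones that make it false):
is always true.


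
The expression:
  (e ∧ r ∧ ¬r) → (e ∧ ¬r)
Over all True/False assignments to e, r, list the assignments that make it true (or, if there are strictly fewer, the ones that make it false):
is always true.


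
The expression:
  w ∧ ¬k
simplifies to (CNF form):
w ∧ ¬k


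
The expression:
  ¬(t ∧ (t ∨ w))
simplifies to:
¬t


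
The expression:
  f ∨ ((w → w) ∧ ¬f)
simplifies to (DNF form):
True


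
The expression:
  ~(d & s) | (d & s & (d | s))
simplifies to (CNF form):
True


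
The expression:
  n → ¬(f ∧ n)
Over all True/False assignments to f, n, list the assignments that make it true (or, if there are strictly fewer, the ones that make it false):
is false only for:
  f=True, n=True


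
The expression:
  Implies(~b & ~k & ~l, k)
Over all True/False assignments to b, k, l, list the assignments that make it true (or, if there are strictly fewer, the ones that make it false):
is false only for:
  b=False, k=False, l=False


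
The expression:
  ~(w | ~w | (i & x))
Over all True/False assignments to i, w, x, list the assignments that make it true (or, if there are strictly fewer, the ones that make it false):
is never true.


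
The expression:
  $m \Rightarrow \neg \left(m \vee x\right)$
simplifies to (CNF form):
$\neg m$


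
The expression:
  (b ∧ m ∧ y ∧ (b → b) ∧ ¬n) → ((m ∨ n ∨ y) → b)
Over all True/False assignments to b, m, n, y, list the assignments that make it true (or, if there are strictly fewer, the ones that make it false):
is always true.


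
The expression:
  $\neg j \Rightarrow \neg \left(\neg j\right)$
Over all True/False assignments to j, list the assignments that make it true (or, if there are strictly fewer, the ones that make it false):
is true only for:
  j=True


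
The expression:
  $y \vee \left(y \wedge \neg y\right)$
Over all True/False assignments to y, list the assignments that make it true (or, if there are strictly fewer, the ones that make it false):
is true only for:
  y=True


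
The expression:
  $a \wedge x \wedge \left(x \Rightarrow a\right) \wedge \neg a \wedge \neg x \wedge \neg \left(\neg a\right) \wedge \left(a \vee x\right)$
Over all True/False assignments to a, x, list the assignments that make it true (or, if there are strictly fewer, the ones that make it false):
is never true.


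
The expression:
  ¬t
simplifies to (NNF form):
¬t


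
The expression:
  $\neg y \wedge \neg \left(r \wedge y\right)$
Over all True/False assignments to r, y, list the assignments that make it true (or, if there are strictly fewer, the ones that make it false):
is true only for:
  r=False, y=False;
  r=True, y=False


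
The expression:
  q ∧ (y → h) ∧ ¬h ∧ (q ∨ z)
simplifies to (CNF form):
q ∧ ¬h ∧ ¬y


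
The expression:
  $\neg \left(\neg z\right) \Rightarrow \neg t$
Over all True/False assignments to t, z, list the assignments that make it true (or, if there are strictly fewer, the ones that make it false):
is false only for:
  t=True, z=True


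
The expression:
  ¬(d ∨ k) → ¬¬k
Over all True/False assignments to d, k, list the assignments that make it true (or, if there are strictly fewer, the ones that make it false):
is false only for:
  d=False, k=False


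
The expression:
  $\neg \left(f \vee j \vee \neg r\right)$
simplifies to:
$r \wedge \neg f \wedge \neg j$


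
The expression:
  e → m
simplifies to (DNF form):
m ∨ ¬e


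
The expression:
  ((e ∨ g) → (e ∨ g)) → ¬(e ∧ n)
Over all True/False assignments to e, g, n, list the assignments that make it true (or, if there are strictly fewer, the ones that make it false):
is false only for:
  e=True, g=False, n=True;
  e=True, g=True, n=True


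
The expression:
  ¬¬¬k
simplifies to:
¬k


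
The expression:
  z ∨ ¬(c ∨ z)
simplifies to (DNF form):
z ∨ ¬c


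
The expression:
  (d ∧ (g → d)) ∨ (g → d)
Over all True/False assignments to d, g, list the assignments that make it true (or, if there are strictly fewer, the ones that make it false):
is false only for:
  d=False, g=True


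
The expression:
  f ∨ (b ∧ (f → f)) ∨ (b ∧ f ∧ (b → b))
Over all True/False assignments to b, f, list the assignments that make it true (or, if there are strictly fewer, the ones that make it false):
is false only for:
  b=False, f=False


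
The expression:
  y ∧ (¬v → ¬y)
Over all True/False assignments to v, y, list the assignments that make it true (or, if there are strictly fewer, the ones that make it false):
is true only for:
  v=True, y=True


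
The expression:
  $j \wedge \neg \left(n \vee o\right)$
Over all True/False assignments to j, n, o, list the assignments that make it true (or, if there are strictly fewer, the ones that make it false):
is true only for:
  j=True, n=False, o=False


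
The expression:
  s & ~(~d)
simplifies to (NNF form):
d & s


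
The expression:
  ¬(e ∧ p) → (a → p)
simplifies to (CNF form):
p ∨ ¬a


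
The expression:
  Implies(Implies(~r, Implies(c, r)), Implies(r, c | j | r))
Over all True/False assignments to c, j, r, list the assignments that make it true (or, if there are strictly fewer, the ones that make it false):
is always true.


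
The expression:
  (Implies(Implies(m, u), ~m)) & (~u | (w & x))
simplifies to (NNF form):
~u | (w & x & ~m)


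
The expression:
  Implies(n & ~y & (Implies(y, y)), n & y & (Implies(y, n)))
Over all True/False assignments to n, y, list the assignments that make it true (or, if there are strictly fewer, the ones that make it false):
is false only for:
  n=True, y=False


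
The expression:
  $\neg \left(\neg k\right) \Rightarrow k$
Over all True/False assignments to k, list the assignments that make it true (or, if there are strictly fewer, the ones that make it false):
is always true.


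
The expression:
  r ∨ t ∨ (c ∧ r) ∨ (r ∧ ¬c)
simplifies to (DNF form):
r ∨ t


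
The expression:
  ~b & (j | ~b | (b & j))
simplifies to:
~b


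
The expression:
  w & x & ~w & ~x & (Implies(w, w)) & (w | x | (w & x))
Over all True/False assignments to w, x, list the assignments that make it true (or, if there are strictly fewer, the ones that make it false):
is never true.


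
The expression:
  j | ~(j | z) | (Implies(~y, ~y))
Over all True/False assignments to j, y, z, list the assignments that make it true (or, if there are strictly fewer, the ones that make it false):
is always true.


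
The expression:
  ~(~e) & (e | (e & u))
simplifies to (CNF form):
e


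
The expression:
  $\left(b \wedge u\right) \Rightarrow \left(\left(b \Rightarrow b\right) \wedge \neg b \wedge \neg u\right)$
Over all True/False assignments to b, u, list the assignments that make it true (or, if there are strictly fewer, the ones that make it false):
is false only for:
  b=True, u=True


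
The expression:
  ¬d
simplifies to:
¬d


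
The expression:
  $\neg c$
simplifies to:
$\neg c$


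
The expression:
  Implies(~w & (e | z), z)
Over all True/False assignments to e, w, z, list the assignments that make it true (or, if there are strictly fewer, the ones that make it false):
is false only for:
  e=True, w=False, z=False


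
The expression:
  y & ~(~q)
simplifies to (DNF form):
q & y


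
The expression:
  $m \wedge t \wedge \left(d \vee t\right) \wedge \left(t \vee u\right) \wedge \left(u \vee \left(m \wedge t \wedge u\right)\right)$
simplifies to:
$m \wedge t \wedge u$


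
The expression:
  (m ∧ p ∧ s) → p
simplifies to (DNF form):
True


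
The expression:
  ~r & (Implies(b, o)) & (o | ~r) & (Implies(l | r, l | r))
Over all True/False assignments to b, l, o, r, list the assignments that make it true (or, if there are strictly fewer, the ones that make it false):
is true only for:
  b=False, l=False, o=False, r=False;
  b=False, l=False, o=True, r=False;
  b=False, l=True, o=False, r=False;
  b=False, l=True, o=True, r=False;
  b=True, l=False, o=True, r=False;
  b=True, l=True, o=True, r=False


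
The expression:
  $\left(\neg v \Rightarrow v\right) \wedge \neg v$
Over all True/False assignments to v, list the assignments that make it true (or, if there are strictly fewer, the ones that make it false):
is never true.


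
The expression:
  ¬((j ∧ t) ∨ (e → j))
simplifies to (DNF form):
e ∧ ¬j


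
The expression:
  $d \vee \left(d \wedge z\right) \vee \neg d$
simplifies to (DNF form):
$\text{True}$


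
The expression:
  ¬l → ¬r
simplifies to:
l ∨ ¬r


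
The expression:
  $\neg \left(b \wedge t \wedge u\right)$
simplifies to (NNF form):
$\neg b \vee \neg t \vee \neg u$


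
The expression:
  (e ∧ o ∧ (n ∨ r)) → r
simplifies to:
r ∨ ¬e ∨ ¬n ∨ ¬o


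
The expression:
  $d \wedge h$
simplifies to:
$d \wedge h$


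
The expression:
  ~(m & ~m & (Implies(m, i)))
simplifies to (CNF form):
True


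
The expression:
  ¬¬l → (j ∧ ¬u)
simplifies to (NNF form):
(j ∧ ¬u) ∨ ¬l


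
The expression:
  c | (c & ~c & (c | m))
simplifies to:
c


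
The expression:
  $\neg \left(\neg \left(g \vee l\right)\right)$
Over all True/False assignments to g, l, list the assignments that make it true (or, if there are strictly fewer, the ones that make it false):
is false only for:
  g=False, l=False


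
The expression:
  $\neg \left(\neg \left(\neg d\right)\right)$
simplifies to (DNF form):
$\neg d$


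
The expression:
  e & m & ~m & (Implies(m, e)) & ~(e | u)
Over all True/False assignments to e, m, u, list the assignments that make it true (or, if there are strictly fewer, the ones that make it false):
is never true.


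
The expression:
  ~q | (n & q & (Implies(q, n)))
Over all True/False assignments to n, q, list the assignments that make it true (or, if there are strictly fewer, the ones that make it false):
is false only for:
  n=False, q=True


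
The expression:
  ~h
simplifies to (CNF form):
~h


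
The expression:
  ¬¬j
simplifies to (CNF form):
j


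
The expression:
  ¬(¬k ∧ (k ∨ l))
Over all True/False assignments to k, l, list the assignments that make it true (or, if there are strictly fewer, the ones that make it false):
is false only for:
  k=False, l=True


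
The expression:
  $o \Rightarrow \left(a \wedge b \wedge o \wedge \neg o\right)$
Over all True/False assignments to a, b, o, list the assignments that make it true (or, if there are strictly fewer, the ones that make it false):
is true only for:
  a=False, b=False, o=False;
  a=False, b=True, o=False;
  a=True, b=False, o=False;
  a=True, b=True, o=False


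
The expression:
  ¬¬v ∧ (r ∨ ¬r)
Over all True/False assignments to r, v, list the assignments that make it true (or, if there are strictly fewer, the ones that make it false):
is true only for:
  r=False, v=True;
  r=True, v=True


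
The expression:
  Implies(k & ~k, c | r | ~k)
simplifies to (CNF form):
True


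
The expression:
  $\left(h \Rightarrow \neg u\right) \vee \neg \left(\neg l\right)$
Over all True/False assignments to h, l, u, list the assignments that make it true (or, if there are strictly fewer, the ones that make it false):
is false only for:
  h=True, l=False, u=True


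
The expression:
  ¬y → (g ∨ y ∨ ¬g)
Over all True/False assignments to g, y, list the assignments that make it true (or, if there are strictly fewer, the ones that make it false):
is always true.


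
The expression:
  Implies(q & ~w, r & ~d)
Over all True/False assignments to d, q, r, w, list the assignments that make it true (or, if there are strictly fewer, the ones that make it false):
is false only for:
  d=False, q=True, r=False, w=False;
  d=True, q=True, r=False, w=False;
  d=True, q=True, r=True, w=False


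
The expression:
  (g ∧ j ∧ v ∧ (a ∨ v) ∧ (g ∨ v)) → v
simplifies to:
True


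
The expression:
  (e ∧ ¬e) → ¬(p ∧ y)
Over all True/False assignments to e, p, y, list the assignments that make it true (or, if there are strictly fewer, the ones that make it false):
is always true.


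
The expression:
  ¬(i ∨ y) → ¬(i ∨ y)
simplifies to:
True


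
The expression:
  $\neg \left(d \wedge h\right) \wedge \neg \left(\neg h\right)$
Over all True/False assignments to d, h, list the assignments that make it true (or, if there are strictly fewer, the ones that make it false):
is true only for:
  d=False, h=True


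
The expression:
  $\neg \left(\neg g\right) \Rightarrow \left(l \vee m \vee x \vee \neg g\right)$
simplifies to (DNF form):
$l \vee m \vee x \vee \neg g$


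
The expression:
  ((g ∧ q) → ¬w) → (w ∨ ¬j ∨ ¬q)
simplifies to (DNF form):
w ∨ ¬j ∨ ¬q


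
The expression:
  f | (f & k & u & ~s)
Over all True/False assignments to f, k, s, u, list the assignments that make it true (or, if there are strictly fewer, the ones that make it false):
is true only for:
  f=True, k=False, s=False, u=False;
  f=True, k=False, s=False, u=True;
  f=True, k=False, s=True, u=False;
  f=True, k=False, s=True, u=True;
  f=True, k=True, s=False, u=False;
  f=True, k=True, s=False, u=True;
  f=True, k=True, s=True, u=False;
  f=True, k=True, s=True, u=True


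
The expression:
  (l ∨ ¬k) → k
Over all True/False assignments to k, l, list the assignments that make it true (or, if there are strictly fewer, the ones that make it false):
is true only for:
  k=True, l=False;
  k=True, l=True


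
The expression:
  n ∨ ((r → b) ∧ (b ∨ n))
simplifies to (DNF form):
b ∨ n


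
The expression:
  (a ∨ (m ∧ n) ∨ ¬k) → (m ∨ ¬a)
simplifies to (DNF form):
m ∨ ¬a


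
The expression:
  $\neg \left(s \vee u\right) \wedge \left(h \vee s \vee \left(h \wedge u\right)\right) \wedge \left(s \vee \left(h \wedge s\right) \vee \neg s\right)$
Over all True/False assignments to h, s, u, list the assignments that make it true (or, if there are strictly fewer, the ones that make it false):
is true only for:
  h=True, s=False, u=False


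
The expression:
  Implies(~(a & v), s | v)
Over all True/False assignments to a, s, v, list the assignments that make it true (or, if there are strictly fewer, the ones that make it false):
is false only for:
  a=False, s=False, v=False;
  a=True, s=False, v=False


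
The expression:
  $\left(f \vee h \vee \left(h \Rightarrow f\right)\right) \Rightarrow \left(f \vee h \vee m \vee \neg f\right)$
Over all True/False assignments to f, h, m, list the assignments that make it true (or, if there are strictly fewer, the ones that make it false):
is always true.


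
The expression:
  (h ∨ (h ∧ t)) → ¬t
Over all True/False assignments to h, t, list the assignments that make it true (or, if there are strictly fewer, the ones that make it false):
is false only for:
  h=True, t=True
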